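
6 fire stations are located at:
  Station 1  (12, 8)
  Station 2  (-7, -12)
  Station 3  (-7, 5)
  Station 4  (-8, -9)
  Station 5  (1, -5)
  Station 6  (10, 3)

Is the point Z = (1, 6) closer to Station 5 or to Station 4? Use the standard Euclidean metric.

Station 5

Compare squared distances:
d²(Z, Station 5) = (1−1)² + (6−(-5))² = 0 + 121 = 121
d²(Z, Station 4) = (1−(-8))² + (6−(-9))² = 81 + 225 = 306
121 < 306, so Station 5 is closer.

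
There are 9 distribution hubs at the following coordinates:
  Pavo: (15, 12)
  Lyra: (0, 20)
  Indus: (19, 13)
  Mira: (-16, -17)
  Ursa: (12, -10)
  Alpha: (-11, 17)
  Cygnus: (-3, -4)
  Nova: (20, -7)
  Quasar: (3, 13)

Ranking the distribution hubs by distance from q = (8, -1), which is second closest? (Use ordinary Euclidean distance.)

Squared Euclidean distances:
d²(q, Pavo) = (8−15)² + (-1−12)² = 49 + 169 = 218
d²(q, Lyra) = (8−0)² + (-1−20)² = 64 + 441 = 505
d²(q, Indus) = (8−19)² + (-1−13)² = 121 + 196 = 317
d²(q, Mira) = (8−(-16))² + (-1−(-17))² = 576 + 256 = 832
d²(q, Ursa) = (8−12)² + (-1−(-10))² = 16 + 81 = 97
d²(q, Alpha) = (8−(-11))² + (-1−17)² = 361 + 324 = 685
d²(q, Cygnus) = (8−(-3))² + (-1−(-4))² = 121 + 9 = 130
d²(q, Nova) = (8−20)² + (-1−(-7))² = 144 + 36 = 180
d²(q, Quasar) = (8−3)² + (-1−13)² = 25 + 196 = 221
Sorted ascending: Ursa, Cygnus, Nova, … — the second-nearest is Cygnus.

Cygnus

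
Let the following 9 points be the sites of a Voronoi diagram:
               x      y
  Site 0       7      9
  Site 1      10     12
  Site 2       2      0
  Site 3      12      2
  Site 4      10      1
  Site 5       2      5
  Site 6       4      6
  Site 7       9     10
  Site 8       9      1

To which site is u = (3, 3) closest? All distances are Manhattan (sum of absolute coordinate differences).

Site 5

d(u, Site 0) = |3−7| + |3−9| = 4 + 6 = 10
d(u, Site 1) = |3−10| + |3−12| = 7 + 9 = 16
d(u, Site 2) = |3−2| + |3−0| = 1 + 3 = 4
d(u, Site 3) = |3−12| + |3−2| = 9 + 1 = 10
d(u, Site 4) = |3−10| + |3−1| = 7 + 2 = 9
d(u, Site 5) = |3−2| + |3−5| = 1 + 2 = 3
d(u, Site 6) = |3−4| + |3−6| = 1 + 3 = 4
d(u, Site 7) = |3−9| + |3−10| = 6 + 7 = 13
d(u, Site 8) = |3−9| + |3−1| = 6 + 2 = 8
Site 5 is nearest.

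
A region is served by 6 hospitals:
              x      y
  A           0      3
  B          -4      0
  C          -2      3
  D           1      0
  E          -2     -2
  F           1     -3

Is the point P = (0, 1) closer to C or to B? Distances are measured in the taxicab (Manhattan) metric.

C

d(P,C) = |0−(-2)| + |1−3| = 2 + 2 = 4
d(P,B) = |0−(-4)| + |1−0| = 4 + 1 = 5
4 < 5, so C is closer.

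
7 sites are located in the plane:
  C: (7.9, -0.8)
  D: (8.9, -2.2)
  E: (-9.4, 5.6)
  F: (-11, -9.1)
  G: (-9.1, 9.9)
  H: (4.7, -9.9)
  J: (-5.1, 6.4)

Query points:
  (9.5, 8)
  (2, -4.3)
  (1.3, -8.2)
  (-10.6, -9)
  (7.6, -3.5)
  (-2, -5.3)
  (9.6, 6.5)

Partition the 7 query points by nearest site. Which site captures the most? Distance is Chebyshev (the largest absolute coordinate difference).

H

(9.5, 8) — d to each: C:8.8, D:10.2, E:18.9, F:20.5, G:18.6, H:17.9, J:14.6 → nearest is C
(2, -4.3) — d to each: C:5.9, D:6.9, E:11.4, F:13, G:14.2, H:5.6, J:10.7 → nearest is H
(1.3, -8.2) — d to each: C:7.4, D:7.6, E:13.8, F:12.3, G:18.1, H:3.4, J:14.6 → nearest is H
(-10.6, -9) — d to each: C:18.5, D:19.5, E:14.6, F:0.4, G:18.9, H:15.3, J:15.4 → nearest is F
(7.6, -3.5) — d to each: C:2.7, D:1.3, E:17, F:18.6, G:16.7, H:6.4, J:12.7 → nearest is D
(-2, -5.3) — d to each: C:9.9, D:10.9, E:10.9, F:9, G:15.2, H:6.7, J:11.7 → nearest is H
(9.6, 6.5) — d to each: C:7.3, D:8.7, E:19, F:20.6, G:18.7, H:16.4, J:14.7 → nearest is C
Tally — C:2, D:1, F:1, H:3. H captures the most (3).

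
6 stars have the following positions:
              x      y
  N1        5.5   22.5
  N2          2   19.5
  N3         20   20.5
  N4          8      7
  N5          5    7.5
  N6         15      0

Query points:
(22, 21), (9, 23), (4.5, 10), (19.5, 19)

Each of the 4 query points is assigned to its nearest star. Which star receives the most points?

(22, 21) — d² to each: N1:274.5, N2:402.25, N3:4.25, N4:392, N5:471.25, N6:490 → nearest is N3
(9, 23) — d² to each: N1:12.5, N2:61.25, N3:127.25, N4:257, N5:256.25, N6:565 → nearest is N1
(4.5, 10) — d² to each: N1:157.25, N2:96.5, N3:350.5, N4:21.25, N5:6.5, N6:210.25 → nearest is N5
(19.5, 19) — d² to each: N1:208.25, N2:306.5, N3:2.5, N4:276.25, N5:342.5, N6:381.25 → nearest is N3
Tally — N1:1, N3:2, N5:1. N3 captures the most (2).

N3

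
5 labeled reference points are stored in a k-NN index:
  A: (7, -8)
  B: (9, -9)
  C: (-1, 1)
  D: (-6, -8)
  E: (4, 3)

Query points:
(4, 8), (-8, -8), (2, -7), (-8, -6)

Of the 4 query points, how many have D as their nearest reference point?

(4, 8) — d² to each: A:265, B:314, C:74, D:356, E:25 → nearest is E
(-8, -8) — d² to each: A:225, B:290, C:130, D:4, E:265 → nearest is D
(2, -7) — d² to each: A:26, B:53, C:73, D:65, E:104 → nearest is A
(-8, -6) — d² to each: A:229, B:298, C:98, D:8, E:225 → nearest is D
2 of the 4 points have D as nearest.

2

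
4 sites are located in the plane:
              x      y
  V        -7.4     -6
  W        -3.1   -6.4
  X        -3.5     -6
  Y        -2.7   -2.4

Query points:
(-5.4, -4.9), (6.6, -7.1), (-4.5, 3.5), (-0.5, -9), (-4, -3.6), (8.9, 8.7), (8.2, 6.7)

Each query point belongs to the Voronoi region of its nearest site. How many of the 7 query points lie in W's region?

(-5.4, -4.9) — d² to each: V:5.21, W:7.54, X:4.82, Y:13.54 → nearest is X
(6.6, -7.1) — d² to each: V:197.21, W:94.58, X:103.22, Y:108.58 → nearest is W
(-4.5, 3.5) — d² to each: V:98.66, W:99.97, X:91.25, Y:38.05 → nearest is Y
(-0.5, -9) — d² to each: V:56.61, W:13.52, X:18, Y:48.4 → nearest is W
(-4, -3.6) — d² to each: V:17.32, W:8.65, X:6.01, Y:3.13 → nearest is Y
(8.9, 8.7) — d² to each: V:481.78, W:372.01, X:369.85, Y:257.77 → nearest is Y
(8.2, 6.7) — d² to each: V:404.65, W:299.3, X:298.18, Y:201.62 → nearest is Y
2 of the 7 points have W as nearest.

2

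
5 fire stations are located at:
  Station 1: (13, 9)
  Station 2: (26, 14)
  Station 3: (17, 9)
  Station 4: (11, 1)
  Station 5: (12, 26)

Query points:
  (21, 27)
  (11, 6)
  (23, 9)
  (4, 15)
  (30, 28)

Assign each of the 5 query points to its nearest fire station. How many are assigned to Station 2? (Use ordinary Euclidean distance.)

2

(21, 27) — d² to each: Station 1:388, Station 2:194, Station 3:340, Station 4:776, Station 5:82 → nearest is Station 5
(11, 6) — d² to each: Station 1:13, Station 2:289, Station 3:45, Station 4:25, Station 5:401 → nearest is Station 1
(23, 9) — d² to each: Station 1:100, Station 2:34, Station 3:36, Station 4:208, Station 5:410 → nearest is Station 2
(4, 15) — d² to each: Station 1:117, Station 2:485, Station 3:205, Station 4:245, Station 5:185 → nearest is Station 1
(30, 28) — d² to each: Station 1:650, Station 2:212, Station 3:530, Station 4:1090, Station 5:328 → nearest is Station 2
2 of the 5 points have Station 2 as nearest.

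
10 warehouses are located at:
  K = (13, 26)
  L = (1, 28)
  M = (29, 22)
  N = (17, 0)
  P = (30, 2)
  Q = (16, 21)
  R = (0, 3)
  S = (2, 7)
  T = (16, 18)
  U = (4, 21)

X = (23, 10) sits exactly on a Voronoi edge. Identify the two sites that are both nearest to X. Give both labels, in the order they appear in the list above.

Squared distances from X to each site:
|XK|² = (23−13)² + (10−26)² = 100 + 256 = 356
|XL|² = (23−1)² + (10−28)² = 484 + 324 = 808
|XM|² = (23−29)² + (10−22)² = 36 + 144 = 180
|XN|² = (23−17)² + (10−0)² = 36 + 100 = 136
|XP|² = (23−30)² + (10−2)² = 49 + 64 = 113
|XQ|² = (23−16)² + (10−21)² = 49 + 121 = 170
|XR|² = (23−0)² + (10−3)² = 529 + 49 = 578
|XS|² = (23−2)² + (10−7)² = 441 + 9 = 450
|XT|² = (23−16)² + (10−18)² = 49 + 64 = 113
|XU|² = (23−4)² + (10−21)² = 361 + 121 = 482
X is equidistant from P and T (both at squared distance 113), and every other site is strictly farther — so X lies on the P–T Voronoi edge.

P and T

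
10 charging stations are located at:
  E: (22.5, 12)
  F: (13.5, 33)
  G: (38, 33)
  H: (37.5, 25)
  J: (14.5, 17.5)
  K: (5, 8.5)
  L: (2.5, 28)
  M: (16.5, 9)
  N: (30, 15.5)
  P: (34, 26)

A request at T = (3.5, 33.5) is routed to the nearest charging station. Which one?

Since √ is increasing, it suffices to compare squared distances:
|TE|² = (3.5−22.5)² + (33.5−12)² = 361 + 462.25 = 823.25
|TF|² = (3.5−13.5)² + (33.5−33)² = 100 + 0.25 = 100.25
|TG|² = (3.5−38)² + (33.5−33)² = 1190.25 + 0.25 = 1190.5
|TH|² = (3.5−37.5)² + (33.5−25)² = 1156 + 72.25 = 1228.25
|TJ|² = (3.5−14.5)² + (33.5−17.5)² = 121 + 256 = 377
|TK|² = (3.5−5)² + (33.5−8.5)² = 2.25 + 625 = 627.25
|TL|² = (3.5−2.5)² + (33.5−28)² = 1 + 30.25 = 31.25
|TM|² = (3.5−16.5)² + (33.5−9)² = 169 + 600.25 = 769.25
|TN|² = (3.5−30)² + (33.5−15.5)² = 702.25 + 324 = 1026.25
|TP|² = (3.5−34)² + (33.5−26)² = 930.25 + 56.25 = 986.5
Minimum is at L.

L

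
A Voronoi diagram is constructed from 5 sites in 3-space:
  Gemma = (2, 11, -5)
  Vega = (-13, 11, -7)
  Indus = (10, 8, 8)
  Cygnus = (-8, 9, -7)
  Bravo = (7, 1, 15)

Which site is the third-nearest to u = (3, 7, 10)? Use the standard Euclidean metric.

Gemma

Compare squared distances (the ordering matches that of the actual distances):
d²(u, Gemma) = (3−2)² + (7−11)² + (10−(-5))² = 1 + 16 + 225 = 242
d²(u, Vega) = (3−(-13))² + (7−11)² + (10−(-7))² = 256 + 16 + 289 = 561
d²(u, Indus) = (3−10)² + (7−8)² + (10−8)² = 49 + 1 + 4 = 54
d²(u, Cygnus) = (3−(-8))² + (7−9)² + (10−(-7))² = 121 + 4 + 289 = 414
d²(u, Bravo) = (3−7)² + (7−1)² + (10−15)² = 16 + 36 + 25 = 77
Sorted ascending: Indus, Bravo, Gemma, Cygnus, … — the third-nearest is Gemma.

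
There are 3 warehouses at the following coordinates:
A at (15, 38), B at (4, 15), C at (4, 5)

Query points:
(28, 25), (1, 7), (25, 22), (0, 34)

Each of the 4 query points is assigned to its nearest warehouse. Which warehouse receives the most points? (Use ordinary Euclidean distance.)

A

(28, 25) — d² to each: A:338, B:676, C:976 → nearest is A
(1, 7) — d² to each: A:1157, B:73, C:13 → nearest is C
(25, 22) — d² to each: A:356, B:490, C:730 → nearest is A
(0, 34) — d² to each: A:241, B:377, C:857 → nearest is A
Tally — A:3, C:1. A captures the most (3).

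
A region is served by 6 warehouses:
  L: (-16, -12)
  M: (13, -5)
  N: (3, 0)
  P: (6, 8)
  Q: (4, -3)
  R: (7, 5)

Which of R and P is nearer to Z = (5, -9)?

Compare squared distances:
|ZR|² = (5−7)² + (-9−5)² = 4 + 196 = 200
|ZP|² = (5−6)² + (-9−8)² = 1 + 289 = 290
200 < 290, so R is closer.

R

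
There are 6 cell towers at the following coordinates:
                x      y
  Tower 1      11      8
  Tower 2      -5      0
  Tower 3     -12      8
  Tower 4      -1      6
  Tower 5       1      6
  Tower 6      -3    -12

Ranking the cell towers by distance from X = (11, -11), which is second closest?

Since √ is increasing, it suffices to compare squared distances:
d²(X, Tower 1) = (11−11)² + (-11−8)² = 0 + 361 = 361
d²(X, Tower 2) = (11−(-5))² + (-11−0)² = 256 + 121 = 377
d²(X, Tower 3) = (11−(-12))² + (-11−8)² = 529 + 361 = 890
d²(X, Tower 4) = (11−(-1))² + (-11−6)² = 144 + 289 = 433
d²(X, Tower 5) = (11−1)² + (-11−6)² = 100 + 289 = 389
d²(X, Tower 6) = (11−(-3))² + (-11−(-12))² = 196 + 1 = 197
Sorted ascending: Tower 6, Tower 1, Tower 2, … — the second-nearest is Tower 1.

Tower 1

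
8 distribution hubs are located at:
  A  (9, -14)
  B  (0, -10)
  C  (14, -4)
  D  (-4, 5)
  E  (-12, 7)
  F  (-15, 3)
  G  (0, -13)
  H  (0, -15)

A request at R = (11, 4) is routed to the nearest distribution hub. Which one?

Since √ is increasing, it suffices to compare squared distances:
|RA|² = 4 + 324 = 328
|RB|² = 121 + 196 = 317
|RC|² = 9 + 64 = 73
|RD|² = 225 + 1 = 226
|RE|² = 529 + 9 = 538
|RF|² = 676 + 1 = 677
|RG|² = 121 + 289 = 410
|RH|² = 121 + 361 = 482
The smallest is to C, so R lies in the Voronoi region of C.

C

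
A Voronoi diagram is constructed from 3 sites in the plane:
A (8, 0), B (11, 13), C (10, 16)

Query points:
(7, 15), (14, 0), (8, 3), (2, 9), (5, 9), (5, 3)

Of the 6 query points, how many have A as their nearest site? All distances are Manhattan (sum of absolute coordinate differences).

3

(7, 15) — d to each: A:16, B:6, C:4 → nearest is C
(14, 0) — d to each: A:6, B:16, C:20 → nearest is A
(8, 3) — d to each: A:3, B:13, C:15 → nearest is A
(2, 9) — d to each: A:15, B:13, C:15 → nearest is B
(5, 9) — d to each: A:12, B:10, C:12 → nearest is B
(5, 3) — d to each: A:6, B:16, C:18 → nearest is A
3 of the 6 points have A as nearest.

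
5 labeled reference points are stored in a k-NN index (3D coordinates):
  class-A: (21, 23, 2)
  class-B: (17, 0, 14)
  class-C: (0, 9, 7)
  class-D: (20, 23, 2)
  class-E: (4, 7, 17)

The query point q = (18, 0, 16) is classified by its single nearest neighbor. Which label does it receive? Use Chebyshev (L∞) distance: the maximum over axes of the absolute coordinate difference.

class-B

d(q, class-A) = max(3, 23, 14) = 23
d(q, class-B) = max(1, 0, 2) = 2
d(q, class-C) = max(18, 9, 9) = 18
d(q, class-D) = max(2, 23, 14) = 23
d(q, class-E) = max(14, 7, 1) = 14
Minimum is at class-B.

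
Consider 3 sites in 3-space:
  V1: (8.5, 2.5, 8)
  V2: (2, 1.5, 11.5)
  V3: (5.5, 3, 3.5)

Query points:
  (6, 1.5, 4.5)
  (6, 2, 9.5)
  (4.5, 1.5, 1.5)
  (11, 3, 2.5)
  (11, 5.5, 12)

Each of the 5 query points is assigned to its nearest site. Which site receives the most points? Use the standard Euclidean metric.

(6, 1.5, 4.5) — d² to each: V1:19.5, V2:65, V3:3.5 → nearest is V3
(6, 2, 9.5) — d² to each: V1:8.75, V2:20.25, V3:37.25 → nearest is V1
(4.5, 1.5, 1.5) — d² to each: V1:59.25, V2:106.25, V3:7.25 → nearest is V3
(11, 3, 2.5) — d² to each: V1:36.75, V2:164.25, V3:31.25 → nearest is V3
(11, 5.5, 12) — d² to each: V1:31.25, V2:97.25, V3:108.75 → nearest is V1
Tally — V1:2, V3:3. V3 captures the most (3).

V3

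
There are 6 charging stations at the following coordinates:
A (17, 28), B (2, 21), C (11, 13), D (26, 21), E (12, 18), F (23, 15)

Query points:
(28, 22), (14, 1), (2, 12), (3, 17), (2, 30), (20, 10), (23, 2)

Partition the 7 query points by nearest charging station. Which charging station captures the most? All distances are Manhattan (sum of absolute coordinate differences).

B

(28, 22) — d to each: A:17, B:27, C:26, D:3, E:20, F:12 → nearest is D
(14, 1) — d to each: A:30, B:32, C:15, D:32, E:19, F:23 → nearest is C
(2, 12) — d to each: A:31, B:9, C:10, D:33, E:16, F:24 → nearest is B
(3, 17) — d to each: A:25, B:5, C:12, D:27, E:10, F:22 → nearest is B
(2, 30) — d to each: A:17, B:9, C:26, D:33, E:22, F:36 → nearest is B
(20, 10) — d to each: A:21, B:29, C:12, D:17, E:16, F:8 → nearest is F
(23, 2) — d to each: A:32, B:40, C:23, D:22, E:27, F:13 → nearest is F
Tally — B:3, C:1, D:1, F:2. B captures the most (3).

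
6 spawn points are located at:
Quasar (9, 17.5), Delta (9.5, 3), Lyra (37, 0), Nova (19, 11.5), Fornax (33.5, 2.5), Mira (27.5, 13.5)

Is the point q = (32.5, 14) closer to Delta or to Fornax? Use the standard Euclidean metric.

Compare squared distances:
d²(q, Delta) = (32.5−9.5)² + (14−3)² = 529 + 121 = 650
d²(q, Fornax) = (32.5−33.5)² + (14−2.5)² = 1 + 132.25 = 133.25
650 > 133.25, so Fornax is closer.

Fornax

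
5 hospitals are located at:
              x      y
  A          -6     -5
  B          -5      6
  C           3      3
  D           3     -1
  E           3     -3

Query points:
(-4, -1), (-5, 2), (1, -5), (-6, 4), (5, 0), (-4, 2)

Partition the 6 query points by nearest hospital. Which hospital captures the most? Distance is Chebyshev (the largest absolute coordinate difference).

(-4, -1) — d to each: A:4, B:7, C:7, D:7, E:7 → nearest is A
(-5, 2) — d to each: A:7, B:4, C:8, D:8, E:8 → nearest is B
(1, -5) — d to each: A:7, B:11, C:8, D:4, E:2 → nearest is E
(-6, 4) — d to each: A:9, B:2, C:9, D:9, E:9 → nearest is B
(5, 0) — d to each: A:11, B:10, C:3, D:2, E:3 → nearest is D
(-4, 2) — d to each: A:7, B:4, C:7, D:7, E:7 → nearest is B
Tally — A:1, B:3, D:1, E:1. B captures the most (3).

B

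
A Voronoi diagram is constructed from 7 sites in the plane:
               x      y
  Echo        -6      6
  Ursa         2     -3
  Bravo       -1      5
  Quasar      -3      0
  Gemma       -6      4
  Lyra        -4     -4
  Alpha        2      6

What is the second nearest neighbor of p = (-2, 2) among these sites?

Squared Euclidean distances:
d²(p, Echo) = (-2−(-6))² + (2−6)² = 16 + 16 = 32
d²(p, Ursa) = (-2−2)² + (2−(-3))² = 16 + 25 = 41
d²(p, Bravo) = (-2−(-1))² + (2−5)² = 1 + 9 = 10
d²(p, Quasar) = (-2−(-3))² + (2−0)² = 1 + 4 = 5
d²(p, Gemma) = (-2−(-6))² + (2−4)² = 16 + 4 = 20
d²(p, Lyra) = (-2−(-4))² + (2−(-4))² = 4 + 36 = 40
d²(p, Alpha) = (-2−2)² + (2−6)² = 16 + 16 = 32
Sorted ascending: Quasar, Bravo, Gemma, … — the second-nearest is Bravo.

Bravo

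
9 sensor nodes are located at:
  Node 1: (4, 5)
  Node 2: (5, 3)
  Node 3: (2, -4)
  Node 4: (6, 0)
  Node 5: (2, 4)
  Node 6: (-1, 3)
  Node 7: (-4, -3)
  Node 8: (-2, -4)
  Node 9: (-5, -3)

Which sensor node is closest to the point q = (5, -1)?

Compare squared distances (the ordering matches that of the actual distances):
d²(q, Node 1) = (5−4)² + (-1−5)² = 1 + 36 = 37
d²(q, Node 2) = (5−5)² + (-1−3)² = 0 + 16 = 16
d²(q, Node 3) = (5−2)² + (-1−(-4))² = 9 + 9 = 18
d²(q, Node 4) = (5−6)² + (-1−0)² = 1 + 1 = 2
d²(q, Node 5) = (5−2)² + (-1−4)² = 9 + 25 = 34
d²(q, Node 6) = (5−(-1))² + (-1−3)² = 36 + 16 = 52
d²(q, Node 7) = (5−(-4))² + (-1−(-3))² = 81 + 4 = 85
d²(q, Node 8) = (5−(-2))² + (-1−(-4))² = 49 + 9 = 58
d²(q, Node 9) = (5−(-5))² + (-1−(-3))² = 100 + 4 = 104
Node 4 is nearest.

Node 4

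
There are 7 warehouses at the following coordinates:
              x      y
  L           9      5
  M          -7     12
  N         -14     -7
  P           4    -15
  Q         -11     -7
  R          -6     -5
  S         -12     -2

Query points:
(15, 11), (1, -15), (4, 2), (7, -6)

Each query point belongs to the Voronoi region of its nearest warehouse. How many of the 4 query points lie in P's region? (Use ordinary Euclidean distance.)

(15, 11) — d² to each: L:72, M:485, N:1165, P:797, Q:1000, R:697, S:898 → nearest is L
(1, -15) — d² to each: L:464, M:793, N:289, P:9, Q:208, R:149, S:338 → nearest is P
(4, 2) — d² to each: L:34, M:221, N:405, P:289, Q:306, R:149, S:272 → nearest is L
(7, -6) — d² to each: L:125, M:520, N:442, P:90, Q:325, R:170, S:377 → nearest is P
2 of the 4 points have P as nearest.

2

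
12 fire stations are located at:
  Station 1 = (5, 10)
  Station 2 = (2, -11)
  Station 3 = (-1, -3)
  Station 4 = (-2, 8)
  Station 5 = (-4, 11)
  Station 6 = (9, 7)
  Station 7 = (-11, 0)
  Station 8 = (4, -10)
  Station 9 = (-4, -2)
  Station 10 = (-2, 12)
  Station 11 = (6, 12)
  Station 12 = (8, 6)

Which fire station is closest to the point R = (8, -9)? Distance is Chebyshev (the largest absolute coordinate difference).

Station 8

d(R, Station 1) = max(3, 19) = 19
d(R, Station 2) = max(6, 2) = 6
d(R, Station 3) = max(9, 6) = 9
d(R, Station 4) = max(10, 17) = 17
d(R, Station 5) = max(12, 20) = 20
d(R, Station 6) = max(1, 16) = 16
d(R, Station 7) = max(19, 9) = 19
d(R, Station 8) = max(4, 1) = 4
d(R, Station 9) = max(12, 7) = 12
d(R, Station 10) = max(10, 21) = 21
d(R, Station 11) = max(2, 21) = 21
d(R, Station 12) = max(0, 15) = 15
Minimum is at Station 8.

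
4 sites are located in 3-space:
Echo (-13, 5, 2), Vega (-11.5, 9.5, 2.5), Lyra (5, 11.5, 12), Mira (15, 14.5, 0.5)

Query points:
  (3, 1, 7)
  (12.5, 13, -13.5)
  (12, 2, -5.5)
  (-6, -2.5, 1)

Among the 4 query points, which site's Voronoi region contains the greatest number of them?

Mira

(3, 1, 7) — d² to each: Echo:297, Vega:302.75, Lyra:139.25, Mira:368.5 → nearest is Lyra
(12.5, 13, -13.5) — d² to each: Echo:954.5, Vega:844.25, Lyra:708.75, Mira:204.5 → nearest is Mira
(12, 2, -5.5) — d² to each: Echo:690.25, Vega:672.5, Lyra:445.5, Mira:201.25 → nearest is Mira
(-6, -2.5, 1) — d² to each: Echo:106.25, Vega:176.5, Lyra:438, Mira:730.25 → nearest is Echo
Tally — Echo:1, Lyra:1, Mira:2. Mira captures the most (2).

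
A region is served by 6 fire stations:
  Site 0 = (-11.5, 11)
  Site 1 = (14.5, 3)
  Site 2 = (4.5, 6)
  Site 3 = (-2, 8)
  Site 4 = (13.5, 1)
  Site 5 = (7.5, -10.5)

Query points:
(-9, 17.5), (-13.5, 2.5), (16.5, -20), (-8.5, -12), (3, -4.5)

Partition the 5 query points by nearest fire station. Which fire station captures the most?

Site 5

(-9, 17.5) — d² to each: Site 0:48.5, Site 1:762.5, Site 2:314.5, Site 3:139.25, Site 4:778.5, Site 5:1056.25 → nearest is Site 0
(-13.5, 2.5) — d² to each: Site 0:76.25, Site 1:784.25, Site 2:336.25, Site 3:162.5, Site 4:731.25, Site 5:610 → nearest is Site 0
(16.5, -20) — d² to each: Site 0:1745, Site 1:533, Site 2:820, Site 3:1126.25, Site 4:450, Site 5:171.25 → nearest is Site 5
(-8.5, -12) — d² to each: Site 0:538, Site 1:754, Site 2:493, Site 3:442.25, Site 4:653, Site 5:258.25 → nearest is Site 5
(3, -4.5) — d² to each: Site 0:450.5, Site 1:188.5, Site 2:112.5, Site 3:181.25, Site 4:140.5, Site 5:56.25 → nearest is Site 5
Tally — Site 0:2, Site 5:3. Site 5 captures the most (3).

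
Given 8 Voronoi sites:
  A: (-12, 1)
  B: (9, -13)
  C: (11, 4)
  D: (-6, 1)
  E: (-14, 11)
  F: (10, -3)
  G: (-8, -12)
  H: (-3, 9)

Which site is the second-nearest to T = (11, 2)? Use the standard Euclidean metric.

Squared Euclidean distances:
|TA|² = (11−(-12))² + (2−1)² = 529 + 1 = 530
|TB|² = (11−9)² + (2−(-13))² = 4 + 225 = 229
|TC|² = (11−11)² + (2−4)² = 0 + 4 = 4
|TD|² = (11−(-6))² + (2−1)² = 289 + 1 = 290
|TE|² = (11−(-14))² + (2−11)² = 625 + 81 = 706
|TF|² = (11−10)² + (2−(-3))² = 1 + 25 = 26
|TG|² = (11−(-8))² + (2−(-12))² = 361 + 196 = 557
|TH|² = (11−(-3))² + (2−9)² = 196 + 49 = 245
Sorted ascending: C, F, B, … — the second-nearest is F.

F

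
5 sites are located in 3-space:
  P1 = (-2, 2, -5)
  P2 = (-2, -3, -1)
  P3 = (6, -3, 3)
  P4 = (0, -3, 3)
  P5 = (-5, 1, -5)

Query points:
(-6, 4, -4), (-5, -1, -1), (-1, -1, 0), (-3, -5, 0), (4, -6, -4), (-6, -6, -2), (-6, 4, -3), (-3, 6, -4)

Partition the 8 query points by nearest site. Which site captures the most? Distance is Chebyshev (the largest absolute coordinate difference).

P2

(-6, 4, -4) — d to each: P1:4, P2:7, P3:12, P4:7, P5:3 → nearest is P5
(-5, -1, -1) — d to each: P1:4, P2:3, P3:11, P4:5, P5:4 → nearest is P2
(-1, -1, 0) — d to each: P1:5, P2:2, P3:7, P4:3, P5:5 → nearest is P2
(-3, -5, 0) — d to each: P1:7, P2:2, P3:9, P4:3, P5:6 → nearest is P2
(4, -6, -4) — d to each: P1:8, P2:6, P3:7, P4:7, P5:9 → nearest is P2
(-6, -6, -2) — d to each: P1:8, P2:4, P3:12, P4:6, P5:7 → nearest is P2
(-6, 4, -3) — d to each: P1:4, P2:7, P3:12, P4:7, P5:3 → nearest is P5
(-3, 6, -4) — d to each: P1:4, P2:9, P3:9, P4:9, P5:5 → nearest is P1
Tally — P1:1, P2:5, P5:2. P2 captures the most (5).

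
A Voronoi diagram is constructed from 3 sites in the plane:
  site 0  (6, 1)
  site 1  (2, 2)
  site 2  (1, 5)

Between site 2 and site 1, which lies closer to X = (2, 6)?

Compare squared distances:
d²(X, site 2) = (2−1)² + (6−5)² = 1 + 1 = 2
d²(X, site 1) = (2−2)² + (6−2)² = 0 + 16 = 16
2 < 16, so site 2 is closer.

site 2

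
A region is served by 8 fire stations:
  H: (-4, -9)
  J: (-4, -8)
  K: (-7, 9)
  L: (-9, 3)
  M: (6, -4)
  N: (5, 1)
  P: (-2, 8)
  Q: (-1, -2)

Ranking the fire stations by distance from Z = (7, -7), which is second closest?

Since √ is increasing, it suffices to compare squared distances:
|ZH|² = (7−(-4))² + (-7−(-9))² = 121 + 4 = 125
|ZJ|² = (7−(-4))² + (-7−(-8))² = 121 + 1 = 122
|ZK|² = (7−(-7))² + (-7−9)² = 196 + 256 = 452
|ZL|² = (7−(-9))² + (-7−3)² = 256 + 100 = 356
|ZM|² = (7−6)² + (-7−(-4))² = 1 + 9 = 10
|ZN|² = (7−5)² + (-7−1)² = 4 + 64 = 68
|ZP|² = (7−(-2))² + (-7−8)² = 81 + 225 = 306
|ZQ|² = (7−(-1))² + (-7−(-2))² = 64 + 25 = 89
Sorted ascending: M, N, Q, … — the second-nearest is N.

N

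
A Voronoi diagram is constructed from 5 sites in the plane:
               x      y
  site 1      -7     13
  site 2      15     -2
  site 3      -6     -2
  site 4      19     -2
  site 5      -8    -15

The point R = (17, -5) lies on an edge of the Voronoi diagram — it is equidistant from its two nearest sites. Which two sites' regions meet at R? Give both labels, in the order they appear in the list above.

Squared distances from R to each site:
d²(R, site 1) = 576 + 324 = 900
d²(R, site 2) = 4 + 9 = 13
d²(R, site 3) = 529 + 9 = 538
d²(R, site 4) = 4 + 9 = 13
d²(R, site 5) = 625 + 100 = 725
R is equidistant from site 2 and site 4 (both at squared distance 13), and every other site is strictly farther — so R lies on the site 2–site 4 Voronoi edge.

site 2 and site 4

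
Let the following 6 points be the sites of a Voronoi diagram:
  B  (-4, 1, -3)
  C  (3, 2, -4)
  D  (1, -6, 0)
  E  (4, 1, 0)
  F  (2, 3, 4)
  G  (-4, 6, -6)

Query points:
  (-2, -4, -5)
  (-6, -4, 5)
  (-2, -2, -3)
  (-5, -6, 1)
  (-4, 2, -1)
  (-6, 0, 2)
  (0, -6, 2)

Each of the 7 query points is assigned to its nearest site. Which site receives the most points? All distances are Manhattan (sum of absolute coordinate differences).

B

(-2, -4, -5) — d to each: B:9, C:12, D:10, E:16, F:20, G:13 → nearest is B
(-6, -4, 5) — d to each: B:15, C:24, D:14, E:20, F:16, G:23 → nearest is D
(-2, -2, -3) — d to each: B:5, C:10, D:10, E:12, F:16, G:13 → nearest is B
(-5, -6, 1) — d to each: B:12, C:21, D:7, E:17, F:19, G:20 → nearest is D
(-4, 2, -1) — d to each: B:3, C:10, D:14, E:10, F:12, G:9 → nearest is B
(-6, 0, 2) — d to each: B:8, C:17, D:15, E:13, F:13, G:16 → nearest is B
(0, -6, 2) — d to each: B:16, C:17, D:3, E:13, F:13, G:24 → nearest is D
Tally — B:4, D:3. B captures the most (4).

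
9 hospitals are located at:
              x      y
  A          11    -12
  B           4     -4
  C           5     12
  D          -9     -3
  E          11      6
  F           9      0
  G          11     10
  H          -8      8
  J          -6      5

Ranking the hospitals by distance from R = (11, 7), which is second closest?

Compare squared distances (the ordering matches that of the actual distances):
|RA|² = 0 + 361 = 361
|RB|² = 49 + 121 = 170
|RC|² = 36 + 25 = 61
|RD|² = 400 + 100 = 500
|RE|² = 0 + 1 = 1
|RF|² = 4 + 49 = 53
|RG|² = 0 + 9 = 9
|RH|² = 361 + 1 = 362
|RJ|² = 289 + 4 = 293
Sorted ascending: E, G, F, … — the second-nearest is G.

G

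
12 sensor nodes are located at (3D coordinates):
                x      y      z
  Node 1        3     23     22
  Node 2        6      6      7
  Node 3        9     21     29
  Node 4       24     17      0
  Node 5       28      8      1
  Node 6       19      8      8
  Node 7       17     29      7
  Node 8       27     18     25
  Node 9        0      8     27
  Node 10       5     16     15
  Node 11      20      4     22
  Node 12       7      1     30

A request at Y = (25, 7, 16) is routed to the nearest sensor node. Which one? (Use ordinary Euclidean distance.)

Node 11

Compare squared distances (the ordering matches that of the actual distances):
d²(Y, Node 1) = 484 + 256 + 36 = 776
d²(Y, Node 2) = 361 + 1 + 81 = 443
d²(Y, Node 3) = 256 + 196 + 169 = 621
d²(Y, Node 4) = 1 + 100 + 256 = 357
d²(Y, Node 5) = 9 + 1 + 225 = 235
d²(Y, Node 6) = 36 + 1 + 64 = 101
d²(Y, Node 7) = 64 + 484 + 81 = 629
d²(Y, Node 8) = 4 + 121 + 81 = 206
d²(Y, Node 9) = 625 + 1 + 121 = 747
d²(Y, Node 10) = 400 + 81 + 1 = 482
d²(Y, Node 11) = 25 + 9 + 36 = 70
d²(Y, Node 12) = 324 + 36 + 196 = 556
The smallest is to Node 11, so Y lies in the Voronoi region of Node 11.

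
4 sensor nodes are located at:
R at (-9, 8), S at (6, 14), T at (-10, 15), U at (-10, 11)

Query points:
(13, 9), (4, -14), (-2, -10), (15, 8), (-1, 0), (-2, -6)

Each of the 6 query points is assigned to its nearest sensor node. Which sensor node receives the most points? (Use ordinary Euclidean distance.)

R

(13, 9) — d² to each: R:485, S:74, T:565, U:533 → nearest is S
(4, -14) — d² to each: R:653, S:788, T:1037, U:821 → nearest is R
(-2, -10) — d² to each: R:373, S:640, T:689, U:505 → nearest is R
(15, 8) — d² to each: R:576, S:117, T:674, U:634 → nearest is S
(-1, 0) — d² to each: R:128, S:245, T:306, U:202 → nearest is R
(-2, -6) — d² to each: R:245, S:464, T:505, U:353 → nearest is R
Tally — R:4, S:2. R captures the most (4).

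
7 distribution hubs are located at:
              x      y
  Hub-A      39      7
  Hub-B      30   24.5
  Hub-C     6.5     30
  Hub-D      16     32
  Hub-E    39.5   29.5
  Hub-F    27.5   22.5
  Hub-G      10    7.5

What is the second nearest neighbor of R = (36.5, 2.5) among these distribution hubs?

Hub-F

Compare squared distances (the ordering matches that of the actual distances):
d²(R, Hub-A) = (36.5−39)² + (2.5−7)² = 6.25 + 20.25 = 26.5
d²(R, Hub-B) = (36.5−30)² + (2.5−24.5)² = 42.25 + 484 = 526.25
d²(R, Hub-C) = (36.5−6.5)² + (2.5−30)² = 900 + 756.25 = 1656.25
d²(R, Hub-D) = (36.5−16)² + (2.5−32)² = 420.25 + 870.25 = 1290.5
d²(R, Hub-E) = (36.5−39.5)² + (2.5−29.5)² = 9 + 729 = 738
d²(R, Hub-F) = (36.5−27.5)² + (2.5−22.5)² = 81 + 400 = 481
d²(R, Hub-G) = (36.5−10)² + (2.5−7.5)² = 702.25 + 25 = 727.25
Sorted ascending: Hub-A, Hub-F, Hub-B, … — the second-nearest is Hub-F.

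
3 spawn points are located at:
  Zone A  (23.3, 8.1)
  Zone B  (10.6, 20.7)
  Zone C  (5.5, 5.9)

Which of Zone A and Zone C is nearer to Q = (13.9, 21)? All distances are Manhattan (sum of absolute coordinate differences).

Zone A

d(Q, Zone A) = |13.9−23.3| + |21−8.1| = 9.4 + 12.9 = 22.3
d(Q, Zone C) = |13.9−5.5| + |21−5.9| = 8.4 + 15.1 = 23.5
22.3 < 23.5, so Zone A is closer.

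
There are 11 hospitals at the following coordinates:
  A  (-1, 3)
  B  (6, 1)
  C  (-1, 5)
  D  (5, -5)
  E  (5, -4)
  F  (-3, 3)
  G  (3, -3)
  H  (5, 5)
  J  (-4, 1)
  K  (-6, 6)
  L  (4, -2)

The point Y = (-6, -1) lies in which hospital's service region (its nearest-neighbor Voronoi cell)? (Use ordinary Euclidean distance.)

J

Squared Euclidean distances:
|YA|² = 25 + 16 = 41
|YB|² = 144 + 4 = 148
|YC|² = 25 + 36 = 61
|YD|² = 121 + 16 = 137
|YE|² = 121 + 9 = 130
|YF|² = 9 + 16 = 25
|YG|² = 81 + 4 = 85
|YH|² = 121 + 36 = 157
|YJ|² = 4 + 4 = 8
|YK|² = 0 + 49 = 49
|YL|² = 100 + 1 = 101
J is nearest.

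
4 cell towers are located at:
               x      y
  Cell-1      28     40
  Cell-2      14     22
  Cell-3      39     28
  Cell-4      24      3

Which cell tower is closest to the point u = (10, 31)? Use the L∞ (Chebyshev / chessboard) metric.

d(u, Cell-1) = max(18, 9) = 18
d(u, Cell-2) = max(4, 9) = 9
d(u, Cell-3) = max(29, 3) = 29
d(u, Cell-4) = max(14, 28) = 28
Minimum is at Cell-2.

Cell-2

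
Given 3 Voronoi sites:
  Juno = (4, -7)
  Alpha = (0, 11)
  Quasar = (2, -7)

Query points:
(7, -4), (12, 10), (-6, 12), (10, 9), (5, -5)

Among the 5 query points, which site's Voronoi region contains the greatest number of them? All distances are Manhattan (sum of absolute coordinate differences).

Alpha

(7, -4) — d to each: Juno:6, Alpha:22, Quasar:8 → nearest is Juno
(12, 10) — d to each: Juno:25, Alpha:13, Quasar:27 → nearest is Alpha
(-6, 12) — d to each: Juno:29, Alpha:7, Quasar:27 → nearest is Alpha
(10, 9) — d to each: Juno:22, Alpha:12, Quasar:24 → nearest is Alpha
(5, -5) — d to each: Juno:3, Alpha:21, Quasar:5 → nearest is Juno
Tally — Juno:2, Alpha:3. Alpha captures the most (3).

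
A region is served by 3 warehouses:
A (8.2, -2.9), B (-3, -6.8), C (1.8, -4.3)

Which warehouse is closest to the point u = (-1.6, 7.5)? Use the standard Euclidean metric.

C

Since √ is increasing, it suffices to compare squared distances:
|uA|² = (-1.6−8.2)² + (7.5−(-2.9))² = 96.04 + 108.16 = 204.2
|uB|² = (-1.6−(-3))² + (7.5−(-6.8))² = 1.96 + 204.49 = 206.45
|uC|² = (-1.6−1.8)² + (7.5−(-4.3))² = 11.56 + 139.24 = 150.8
C is nearest.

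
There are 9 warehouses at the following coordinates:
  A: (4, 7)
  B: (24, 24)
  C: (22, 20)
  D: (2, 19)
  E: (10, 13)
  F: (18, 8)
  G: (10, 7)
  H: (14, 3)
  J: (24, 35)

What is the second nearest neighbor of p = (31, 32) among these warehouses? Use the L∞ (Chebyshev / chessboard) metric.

d(p,A) = max(27, 25) = 27
d(p,B) = max(7, 8) = 8
d(p,C) = max(9, 12) = 12
d(p,D) = max(29, 13) = 29
d(p,E) = max(21, 19) = 21
d(p,F) = max(13, 24) = 24
d(p,G) = max(21, 25) = 25
d(p,H) = max(17, 29) = 29
d(p,J) = max(7, 3) = 7
Sorted ascending: J, B, C, … — the second-nearest is B.

B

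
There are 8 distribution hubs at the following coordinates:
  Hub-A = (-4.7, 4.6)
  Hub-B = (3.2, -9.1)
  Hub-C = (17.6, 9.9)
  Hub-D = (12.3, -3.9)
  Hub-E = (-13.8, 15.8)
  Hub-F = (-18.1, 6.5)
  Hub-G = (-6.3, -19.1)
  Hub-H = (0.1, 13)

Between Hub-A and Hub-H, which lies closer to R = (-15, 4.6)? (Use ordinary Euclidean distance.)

Compare squared distances:
d²(R, Hub-A) = (-15−(-4.7))² + (4.6−4.6)² = 106.09 + 0 = 106.09
d²(R, Hub-H) = (-15−0.1)² + (4.6−13)² = 228.01 + 70.56 = 298.57
106.09 < 298.57, so Hub-A is closer.

Hub-A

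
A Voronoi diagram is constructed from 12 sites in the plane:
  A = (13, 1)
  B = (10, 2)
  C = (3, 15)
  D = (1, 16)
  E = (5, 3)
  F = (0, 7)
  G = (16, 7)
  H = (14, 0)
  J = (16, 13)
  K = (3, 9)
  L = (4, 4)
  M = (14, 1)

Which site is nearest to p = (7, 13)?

C

Squared Euclidean distances:
|pA|² = (7−13)² + (13−1)² = 36 + 144 = 180
|pB|² = (7−10)² + (13−2)² = 9 + 121 = 130
|pC|² = (7−3)² + (13−15)² = 16 + 4 = 20
|pD|² = (7−1)² + (13−16)² = 36 + 9 = 45
|pE|² = (7−5)² + (13−3)² = 4 + 100 = 104
|pF|² = (7−0)² + (13−7)² = 49 + 36 = 85
|pG|² = (7−16)² + (13−7)² = 81 + 36 = 117
|pH|² = (7−14)² + (13−0)² = 49 + 169 = 218
|pJ|² = (7−16)² + (13−13)² = 81 + 0 = 81
|pK|² = (7−3)² + (13−9)² = 16 + 16 = 32
|pL|² = (7−4)² + (13−4)² = 9 + 81 = 90
|pM|² = (7−14)² + (13−1)² = 49 + 144 = 193
The smallest is to C, so p lies in the Voronoi region of C.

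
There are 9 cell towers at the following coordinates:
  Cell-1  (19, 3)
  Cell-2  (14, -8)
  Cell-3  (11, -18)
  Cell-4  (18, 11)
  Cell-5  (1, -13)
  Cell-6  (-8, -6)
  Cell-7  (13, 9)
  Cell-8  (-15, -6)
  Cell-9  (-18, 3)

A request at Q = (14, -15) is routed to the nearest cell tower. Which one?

Cell-3

Squared Euclidean distances:
d²(Q, Cell-1) = 25 + 324 = 349
d²(Q, Cell-2) = 0 + 49 = 49
d²(Q, Cell-3) = 9 + 9 = 18
d²(Q, Cell-4) = 16 + 676 = 692
d²(Q, Cell-5) = 169 + 4 = 173
d²(Q, Cell-6) = 484 + 81 = 565
d²(Q, Cell-7) = 1 + 576 = 577
d²(Q, Cell-8) = 841 + 81 = 922
d²(Q, Cell-9) = 1024 + 324 = 1348
Cell-3 is nearest.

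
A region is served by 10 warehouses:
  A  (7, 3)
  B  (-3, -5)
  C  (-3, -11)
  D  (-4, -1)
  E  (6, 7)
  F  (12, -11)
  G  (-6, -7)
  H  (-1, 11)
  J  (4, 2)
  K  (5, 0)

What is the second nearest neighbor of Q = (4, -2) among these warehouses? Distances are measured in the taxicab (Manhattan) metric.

d(Q,A) = |4−7| + |-2−3| = 3 + 5 = 8
d(Q,B) = |4−(-3)| + |-2−(-5)| = 7 + 3 = 10
d(Q,C) = |4−(-3)| + |-2−(-11)| = 7 + 9 = 16
d(Q,D) = |4−(-4)| + |-2−(-1)| = 8 + 1 = 9
d(Q,E) = |4−6| + |-2−7| = 2 + 9 = 11
d(Q,F) = |4−12| + |-2−(-11)| = 8 + 9 = 17
d(Q,G) = |4−(-6)| + |-2−(-7)| = 10 + 5 = 15
d(Q,H) = |4−(-1)| + |-2−11| = 5 + 13 = 18
d(Q,J) = |4−4| + |-2−2| = 0 + 4 = 4
d(Q,K) = |4−5| + |-2−0| = 1 + 2 = 3
Sorted ascending: K, J, A, … — the second-nearest is J.

J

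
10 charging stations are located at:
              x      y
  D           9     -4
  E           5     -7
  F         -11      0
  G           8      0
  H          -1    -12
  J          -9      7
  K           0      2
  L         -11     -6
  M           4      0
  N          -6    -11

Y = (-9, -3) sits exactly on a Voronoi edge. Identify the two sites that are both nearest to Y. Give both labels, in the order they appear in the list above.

Squared distances from Y to each site:
|YD|² = (-9−9)² + (-3−(-4))² = 324 + 1 = 325
|YE|² = (-9−5)² + (-3−(-7))² = 196 + 16 = 212
|YF|² = (-9−(-11))² + (-3−0)² = 4 + 9 = 13
|YG|² = (-9−8)² + (-3−0)² = 289 + 9 = 298
|YH|² = (-9−(-1))² + (-3−(-12))² = 64 + 81 = 145
|YJ|² = (-9−(-9))² + (-3−7)² = 0 + 100 = 100
|YK|² = (-9−0)² + (-3−2)² = 81 + 25 = 106
|YL|² = (-9−(-11))² + (-3−(-6))² = 4 + 9 = 13
|YM|² = (-9−4)² + (-3−0)² = 169 + 9 = 178
|YN|² = (-9−(-6))² + (-3−(-11))² = 9 + 64 = 73
Y is equidistant from F and L (both at squared distance 13), and every other site is strictly farther — so Y lies on the F–L Voronoi edge.

F and L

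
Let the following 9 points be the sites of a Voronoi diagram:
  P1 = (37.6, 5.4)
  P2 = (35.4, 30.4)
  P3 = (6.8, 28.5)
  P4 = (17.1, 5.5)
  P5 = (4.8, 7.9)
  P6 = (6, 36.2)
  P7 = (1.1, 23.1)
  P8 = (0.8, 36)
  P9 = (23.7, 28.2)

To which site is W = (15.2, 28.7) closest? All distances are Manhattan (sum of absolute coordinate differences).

d(W,P1) = |15.2−37.6| + |28.7−5.4| = 22.4 + 23.3 = 45.7
d(W,P2) = |15.2−35.4| + |28.7−30.4| = 20.2 + 1.7 = 21.9
d(W,P3) = |15.2−6.8| + |28.7−28.5| = 8.4 + 0.2 = 8.6
d(W,P4) = |15.2−17.1| + |28.7−5.5| = 1.9 + 23.2 = 25.1
d(W,P5) = |15.2−4.8| + |28.7−7.9| = 10.4 + 20.8 = 31.2
d(W,P6) = |15.2−6| + |28.7−36.2| = 9.2 + 7.5 = 16.7
d(W,P7) = |15.2−1.1| + |28.7−23.1| = 14.1 + 5.6 = 19.7
d(W,P8) = |15.2−0.8| + |28.7−36| = 14.4 + 7.3 = 21.7
d(W,P9) = |15.2−23.7| + |28.7−28.2| = 8.5 + 0.5 = 9
P3 is nearest.

P3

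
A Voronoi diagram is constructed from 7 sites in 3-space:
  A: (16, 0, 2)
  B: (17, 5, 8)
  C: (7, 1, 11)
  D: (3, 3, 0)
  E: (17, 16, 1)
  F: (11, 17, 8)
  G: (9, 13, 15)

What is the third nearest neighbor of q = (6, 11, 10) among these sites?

C

Squared Euclidean distances:
|qA|² = (6−16)² + (11−0)² + (10−2)² = 100 + 121 + 64 = 285
|qB|² = (6−17)² + (11−5)² + (10−8)² = 121 + 36 + 4 = 161
|qC|² = (6−7)² + (11−1)² + (10−11)² = 1 + 100 + 1 = 102
|qD|² = (6−3)² + (11−3)² + (10−0)² = 9 + 64 + 100 = 173
|qE|² = (6−17)² + (11−16)² + (10−1)² = 121 + 25 + 81 = 227
|qF|² = (6−11)² + (11−17)² + (10−8)² = 25 + 36 + 4 = 65
|qG|² = (6−9)² + (11−13)² + (10−15)² = 9 + 4 + 25 = 38
Sorted ascending: G, F, C, B, … — the third-nearest is C.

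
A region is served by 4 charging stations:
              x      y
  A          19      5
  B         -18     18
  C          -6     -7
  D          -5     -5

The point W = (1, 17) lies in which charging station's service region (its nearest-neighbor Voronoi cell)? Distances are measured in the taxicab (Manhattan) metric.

d(W,A) = 18 + 12 = 30
d(W,B) = 19 + 1 = 20
d(W,C) = 7 + 24 = 31
d(W,D) = 6 + 22 = 28
The smallest is to B, so W lies in the Voronoi region of B.

B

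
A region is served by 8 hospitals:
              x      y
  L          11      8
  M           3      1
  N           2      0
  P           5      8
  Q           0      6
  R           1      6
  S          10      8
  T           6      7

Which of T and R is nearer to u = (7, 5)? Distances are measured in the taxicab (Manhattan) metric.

T

d(u,T) = |7−6| + |5−7| = 1 + 2 = 3
d(u,R) = |7−1| + |5−6| = 6 + 1 = 7
3 < 7, so T is closer.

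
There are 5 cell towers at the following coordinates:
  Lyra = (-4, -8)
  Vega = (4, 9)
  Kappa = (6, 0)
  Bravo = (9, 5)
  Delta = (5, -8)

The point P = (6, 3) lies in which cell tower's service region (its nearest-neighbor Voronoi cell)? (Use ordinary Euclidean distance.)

Kappa

Since √ is increasing, it suffices to compare squared distances:
d²(P, Lyra) = (6−(-4))² + (3−(-8))² = 100 + 121 = 221
d²(P, Vega) = (6−4)² + (3−9)² = 4 + 36 = 40
d²(P, Kappa) = (6−6)² + (3−0)² = 0 + 9 = 9
d²(P, Bravo) = (6−9)² + (3−5)² = 9 + 4 = 13
d²(P, Delta) = (6−5)² + (3−(-8))² = 1 + 121 = 122
Kappa is nearest.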